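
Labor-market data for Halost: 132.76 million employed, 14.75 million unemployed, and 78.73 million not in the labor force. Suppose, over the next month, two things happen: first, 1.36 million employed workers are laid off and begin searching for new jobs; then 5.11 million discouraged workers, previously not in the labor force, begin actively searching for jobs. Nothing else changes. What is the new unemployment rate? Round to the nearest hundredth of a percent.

New unemployment rate ≈ 13.90%.

Initially, labor force = 132.76 + 14.75 = 147.51 million, so u = 14.75/147.51 = 10.00%.
After the first change, employed falls and unemployed rises by 1.36; labor force unchanged → E = 131.40, U = 16.11, labor force = 147.51 million.
After the second change, unemployed and labor force both rise by 5.11 → E = 131.40, U = 21.22, labor force = 152.62 million.
New unemployment rate = 21.22 / 152.62 = 13.90%.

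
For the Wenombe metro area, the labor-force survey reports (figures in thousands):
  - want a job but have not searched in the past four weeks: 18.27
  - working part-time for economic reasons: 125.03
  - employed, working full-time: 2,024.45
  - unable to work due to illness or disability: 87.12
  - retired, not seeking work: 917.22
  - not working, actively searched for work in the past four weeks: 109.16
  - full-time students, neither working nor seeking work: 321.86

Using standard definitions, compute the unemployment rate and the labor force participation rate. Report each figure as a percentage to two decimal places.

Unemployment rate ≈ 4.83%; labor force participation rate ≈ 62.69%.

Employed = 125.03 + 2,024.45 = 2,149.48 thousand (anyone who worked, including part-time for economic reasons, counts as employed).
Unemployed = 109.16 thousand.
Labor force = 2,149.48 + 109.16 = 2,258.64 thousand.
Not in labor force = 18.27 + 87.12 + 917.22 + 321.86 = 1,344.47 thousand (those not working and not actively searching are outside the labor force — including those who want a job but have given up searching).
Civilian working-age population = 2,258.64 + 1,344.47 = 3,603.11 thousand.
Unemployment rate = 109.16 / 2,258.64 = 4.83%.
Labor force participation rate = 2,258.64 / 3,603.11 = 62.69%.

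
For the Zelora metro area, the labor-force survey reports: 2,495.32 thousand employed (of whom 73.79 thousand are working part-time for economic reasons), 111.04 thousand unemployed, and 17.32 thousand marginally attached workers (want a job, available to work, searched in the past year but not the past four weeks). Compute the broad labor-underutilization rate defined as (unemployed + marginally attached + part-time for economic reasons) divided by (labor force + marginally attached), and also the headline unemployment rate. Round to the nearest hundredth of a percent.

Broad underutilization rate ≈ 7.70%; headline unemployment rate ≈ 4.26%.

Labor force = 2,495.32 + 111.04 = 2,606.36 thousand.
Numerator = 111.04 + 17.32 + 73.79 = 202.15 thousand.
Denominator = 2,606.36 + 17.32 = 2,623.68 thousand.
Broad rate = 202.15 / 2,623.68 = 7.70%.
Headline unemployment rate = 111.04 / 2,606.36 = 4.26%.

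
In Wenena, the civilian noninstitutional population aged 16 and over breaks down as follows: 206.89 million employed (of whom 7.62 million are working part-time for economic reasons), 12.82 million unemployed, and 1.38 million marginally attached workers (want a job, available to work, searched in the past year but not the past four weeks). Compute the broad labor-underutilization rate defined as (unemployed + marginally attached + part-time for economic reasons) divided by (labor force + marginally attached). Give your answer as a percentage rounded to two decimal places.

Broad underutilization rate ≈ 9.87%.

Labor force = 206.89 + 12.82 = 219.71 million.
Numerator = 12.82 + 1.38 + 7.62 = 21.82 million.
Denominator = 219.71 + 1.38 = 221.09 million.
Broad rate = 21.82 / 221.09 = 9.87%.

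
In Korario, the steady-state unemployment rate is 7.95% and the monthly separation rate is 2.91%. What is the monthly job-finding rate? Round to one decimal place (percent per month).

From u* = s/(s+f): f = s·(1−u)/u.
f = 2.91 × (1 − 0.0795) / 0.0795 = 2.6787 / 0.0795 ≈ 33.7% per month.

Job-finding rate ≈ 33.7% per month.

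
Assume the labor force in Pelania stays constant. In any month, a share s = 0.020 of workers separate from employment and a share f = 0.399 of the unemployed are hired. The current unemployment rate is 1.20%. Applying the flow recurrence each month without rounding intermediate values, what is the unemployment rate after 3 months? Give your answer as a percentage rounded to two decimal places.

Unemployment rate after three months ≈ 4.07%.

With a fixed labor force, u_{t+1} = u_t + s·(1−u_t) − f·u_t = u_t·(1−s−f) + s.
Here 1−s−f = 0.581 and s = 0.020.
u_1 = 0.012000 × 0.581 + 0.020 = 0.026972.
u_2 = 0.026972 × 0.581 + 0.020 = 0.035671.
u_3 = 0.035671 × 0.581 + 0.020 = 0.040725.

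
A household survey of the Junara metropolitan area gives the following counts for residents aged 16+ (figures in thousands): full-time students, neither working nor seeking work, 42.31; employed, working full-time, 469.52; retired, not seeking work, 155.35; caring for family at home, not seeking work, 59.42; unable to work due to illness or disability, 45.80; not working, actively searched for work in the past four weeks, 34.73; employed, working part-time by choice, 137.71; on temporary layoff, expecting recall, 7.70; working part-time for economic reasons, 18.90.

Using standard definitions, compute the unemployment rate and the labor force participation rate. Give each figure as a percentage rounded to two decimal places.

Employed = 469.52 + 137.71 + 18.90 = 626.13 thousand (anyone who worked, including part-time for economic reasons, counts as employed).
Unemployed = 34.73 + 7.70 = 42.43 thousand (jobless and actively searching, or on temporary layoff).
Labor force = 626.13 + 42.43 = 668.56 thousand.
Not in labor force = 42.31 + 155.35 + 59.42 + 45.80 = 302.88 thousand (those not working and not actively searching are outside the labor force).
Civilian working-age population = 668.56 + 302.88 = 971.44 thousand.
Unemployment rate = 42.43 / 668.56 = 6.35%.
Labor force participation rate = 668.56 / 971.44 = 68.82%.

Unemployment rate ≈ 6.35%; labor force participation rate ≈ 68.82%.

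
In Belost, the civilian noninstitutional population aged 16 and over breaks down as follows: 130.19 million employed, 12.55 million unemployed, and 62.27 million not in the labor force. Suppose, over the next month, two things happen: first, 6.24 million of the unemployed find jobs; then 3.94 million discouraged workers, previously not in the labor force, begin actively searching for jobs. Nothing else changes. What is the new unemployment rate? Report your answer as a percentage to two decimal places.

New unemployment rate ≈ 6.99%.

Initially, labor force = 130.19 + 12.55 = 142.74 million, so u = 12.55/142.74 = 8.79%.
After the first change, unemployed falls and employed rises by 6.24; labor force unchanged → E = 136.43, U = 6.31, labor force = 142.74 million.
After the second change, unemployed and labor force both rise by 3.94 → E = 136.43, U = 10.25, labor force = 146.68 million.
New unemployment rate = 10.25 / 146.68 = 6.99%.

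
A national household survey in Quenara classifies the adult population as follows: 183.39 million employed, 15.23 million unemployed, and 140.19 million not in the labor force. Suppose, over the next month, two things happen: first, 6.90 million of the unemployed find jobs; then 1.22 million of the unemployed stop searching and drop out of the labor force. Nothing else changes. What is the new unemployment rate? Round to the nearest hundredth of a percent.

New unemployment rate ≈ 3.60%.

Initially, labor force = 183.39 + 15.23 = 198.62 million, so u = 15.23/198.62 = 7.67%.
After the first change, unemployed falls and employed rises by 6.90; labor force unchanged → E = 190.29, U = 8.33, labor force = 198.62 million.
After the second change, unemployed and labor force both fall by 1.22 → E = 190.29, U = 7.11, labor force = 197.40 million.
New unemployment rate = 7.11 / 197.40 = 3.60%.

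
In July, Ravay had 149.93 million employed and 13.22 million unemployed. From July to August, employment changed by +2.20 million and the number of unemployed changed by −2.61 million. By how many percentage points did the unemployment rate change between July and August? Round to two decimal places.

July: labor force = 149.93 + 13.22 = 163.15; u = 13.22/163.15 = 8.10%.
August: labor force = 152.13 + 10.61 = 162.74; u = 10.61/162.74 = 6.52%.
Change = 6.52% − 8.10% = −1.58 pp.

The unemployment rate changed by −1.58 percentage points.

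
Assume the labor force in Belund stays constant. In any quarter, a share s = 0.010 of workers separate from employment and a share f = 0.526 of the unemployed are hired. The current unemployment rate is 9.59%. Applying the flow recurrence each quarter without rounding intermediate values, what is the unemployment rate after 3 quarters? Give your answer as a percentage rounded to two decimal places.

With a fixed labor force, u_{t+1} = u_t + s·(1−u_t) − f·u_t = u_t·(1−s−f) + s.
Here 1−s−f = 0.464 and s = 0.010.
u_1 = 0.095900 × 0.464 + 0.010 = 0.054498.
u_2 = 0.054498 × 0.464 + 0.010 = 0.035287.
u_3 = 0.035287 × 0.464 + 0.010 = 0.026373.

Unemployment rate after three quarters ≈ 2.64%.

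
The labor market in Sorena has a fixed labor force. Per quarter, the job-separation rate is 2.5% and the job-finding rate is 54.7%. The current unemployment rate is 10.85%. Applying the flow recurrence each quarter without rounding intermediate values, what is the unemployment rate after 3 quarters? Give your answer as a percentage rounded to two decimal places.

With a fixed labor force, u_{t+1} = u_t + s·(1−u_t) − f·u_t = u_t·(1−s−f) + s.
Here 1−s−f = 0.428 and s = 0.025.
u_1 = 0.108500 × 0.428 + 0.025 = 0.071438.
u_2 = 0.071438 × 0.428 + 0.025 = 0.055575.
u_3 = 0.055575 × 0.428 + 0.025 = 0.048786.

Unemployment rate after three quarters ≈ 4.88%.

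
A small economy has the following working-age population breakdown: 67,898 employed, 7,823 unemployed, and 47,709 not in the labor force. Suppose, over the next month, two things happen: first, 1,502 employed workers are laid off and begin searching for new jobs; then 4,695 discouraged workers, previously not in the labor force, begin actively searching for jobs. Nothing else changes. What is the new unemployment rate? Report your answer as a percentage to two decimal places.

New unemployment rate ≈ 17.43%.

Initially, labor force = 67,898 + 7,823 = 75,721, so u = 7,823/75,721 = 10.33%.
After the first change, employed falls and unemployed rises by 1,502; labor force unchanged → E = 66,396, U = 9,325, labor force = 75,721.
After the second change, unemployed and labor force both rise by 4,695 → E = 66,396, U = 14,020, labor force = 80,416.
New unemployment rate = 14,020 / 80,416 = 17.43%.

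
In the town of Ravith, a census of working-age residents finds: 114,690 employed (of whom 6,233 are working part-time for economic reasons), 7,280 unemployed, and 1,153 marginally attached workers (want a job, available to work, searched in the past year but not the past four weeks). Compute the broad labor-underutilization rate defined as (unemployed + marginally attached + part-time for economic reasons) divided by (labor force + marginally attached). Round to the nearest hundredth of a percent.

Labor force = 114,690 + 7,280 = 121,970.
Numerator = 7,280 + 1,153 + 6,233 = 14,666.
Denominator = 121,970 + 1,153 = 123,123.
Broad rate = 14,666 / 123,123 = 11.91%.

Broad underutilization rate ≈ 11.91%.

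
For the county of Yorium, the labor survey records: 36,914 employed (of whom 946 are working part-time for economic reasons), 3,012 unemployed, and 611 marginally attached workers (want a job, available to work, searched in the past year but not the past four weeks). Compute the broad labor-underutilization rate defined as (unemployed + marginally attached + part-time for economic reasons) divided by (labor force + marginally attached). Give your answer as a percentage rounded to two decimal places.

Labor force = 36,914 + 3,012 = 39,926.
Numerator = 3,012 + 611 + 946 = 4,569.
Denominator = 39,926 + 611 = 40,537.
Broad rate = 4,569 / 40,537 = 11.27%.

Broad underutilization rate ≈ 11.27%.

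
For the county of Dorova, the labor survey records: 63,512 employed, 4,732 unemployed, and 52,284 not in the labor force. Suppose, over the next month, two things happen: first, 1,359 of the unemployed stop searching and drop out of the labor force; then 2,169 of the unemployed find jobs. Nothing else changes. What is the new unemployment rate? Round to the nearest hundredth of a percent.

New unemployment rate ≈ 1.80%.

Initially, labor force = 63,512 + 4,732 = 68,244, so u = 4,732/68,244 = 6.93%.
After the first change, unemployed and labor force both fall by 1,359 → E = 63,512, U = 3,373, labor force = 66,885.
After the second change, unemployed falls and employed rises by 2,169; labor force unchanged → E = 65,681, U = 1,204, labor force = 66,885.
New unemployment rate = 1,204 / 66,885 = 1.80%.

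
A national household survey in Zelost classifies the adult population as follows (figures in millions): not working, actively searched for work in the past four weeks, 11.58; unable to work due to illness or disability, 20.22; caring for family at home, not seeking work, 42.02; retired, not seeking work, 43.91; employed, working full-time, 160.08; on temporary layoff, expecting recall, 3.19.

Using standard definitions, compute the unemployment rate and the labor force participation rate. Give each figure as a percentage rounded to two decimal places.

Employed = 160.08 million.
Unemployed = 11.58 + 3.19 = 14.77 million (jobless and actively searching, or on temporary layoff).
Labor force = 160.08 + 14.77 = 174.85 million.
Not in labor force = 20.22 + 42.02 + 43.91 = 106.15 million (those not working and not actively searching are outside the labor force).
Civilian working-age population = 174.85 + 106.15 = 281.00 million.
Unemployment rate = 14.77 / 174.85 = 8.45%.
Labor force participation rate = 174.85 / 281.00 = 62.22%.

Unemployment rate ≈ 8.45%; labor force participation rate ≈ 62.22%.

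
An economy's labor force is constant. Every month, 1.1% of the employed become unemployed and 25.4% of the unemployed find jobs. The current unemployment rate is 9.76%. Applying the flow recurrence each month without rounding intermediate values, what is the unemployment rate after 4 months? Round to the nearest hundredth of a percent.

Unemployment rate after four months ≈ 5.79%.

With a fixed labor force, u_{t+1} = u_t + s·(1−u_t) − f·u_t = u_t·(1−s−f) + s.
Here 1−s−f = 0.735 and s = 0.011.
u_1 = 0.097600 × 0.735 + 0.011 = 0.082736.
u_2 = 0.082736 × 0.735 + 0.011 = 0.071811.
u_3 = 0.071811 × 0.735 + 0.011 = 0.063781.
u_4 = 0.063781 × 0.735 + 0.011 = 0.057879.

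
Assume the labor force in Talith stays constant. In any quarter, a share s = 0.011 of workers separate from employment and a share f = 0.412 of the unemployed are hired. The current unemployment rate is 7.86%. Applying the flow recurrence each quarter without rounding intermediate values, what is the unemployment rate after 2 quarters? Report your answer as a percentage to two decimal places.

Unemployment rate after two quarters ≈ 4.35%.

With a fixed labor force, u_{t+1} = u_t + s·(1−u_t) − f·u_t = u_t·(1−s−f) + s.
Here 1−s−f = 0.577 and s = 0.011.
u_1 = 0.078600 × 0.577 + 0.011 = 0.056352.
u_2 = 0.056352 × 0.577 + 0.011 = 0.043515.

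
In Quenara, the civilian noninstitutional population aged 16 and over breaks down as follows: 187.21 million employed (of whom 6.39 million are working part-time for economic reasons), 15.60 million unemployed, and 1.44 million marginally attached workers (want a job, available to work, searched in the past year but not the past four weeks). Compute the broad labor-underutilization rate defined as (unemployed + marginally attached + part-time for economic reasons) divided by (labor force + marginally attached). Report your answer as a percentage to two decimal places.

Broad underutilization rate ≈ 11.47%.

Labor force = 187.21 + 15.60 = 202.81 million.
Numerator = 15.60 + 1.44 + 6.39 = 23.43 million.
Denominator = 202.81 + 1.44 = 204.25 million.
Broad rate = 23.43 / 204.25 = 11.47%.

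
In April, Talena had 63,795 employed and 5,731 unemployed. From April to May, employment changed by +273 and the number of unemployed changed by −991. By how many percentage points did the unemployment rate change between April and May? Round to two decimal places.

The unemployment rate changed by −1.35 percentage points.

April: labor force = 63,795 + 5,731 = 69,526; u = 5,731/69,526 = 8.24%.
May: labor force = 64,068 + 4,740 = 68,808; u = 4,740/68,808 = 6.89%.
Change = 6.89% − 8.24% = −1.35 pp.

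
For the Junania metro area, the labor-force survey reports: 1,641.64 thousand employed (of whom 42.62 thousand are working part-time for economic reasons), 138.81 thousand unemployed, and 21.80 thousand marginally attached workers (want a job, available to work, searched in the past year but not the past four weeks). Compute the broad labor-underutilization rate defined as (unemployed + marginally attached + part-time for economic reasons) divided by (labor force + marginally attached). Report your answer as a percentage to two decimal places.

Labor force = 1,641.64 + 138.81 = 1,780.45 thousand.
Numerator = 138.81 + 21.80 + 42.62 = 203.23 thousand.
Denominator = 1,780.45 + 21.80 = 1,802.25 thousand.
Broad rate = 203.23 / 1,802.25 = 11.28%.

Broad underutilization rate ≈ 11.28%.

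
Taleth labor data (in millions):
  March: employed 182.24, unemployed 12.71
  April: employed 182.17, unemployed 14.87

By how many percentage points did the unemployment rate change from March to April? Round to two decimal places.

The unemployment rate changed by +1.03 percentage points.

March: labor force = 182.24 + 12.71 = 194.95; u = 12.71/194.95 = 6.52%.
April: labor force = 182.17 + 14.87 = 197.04; u = 14.87/197.04 = 7.55%.
Change = 7.55% − 6.52% = +1.03 pp.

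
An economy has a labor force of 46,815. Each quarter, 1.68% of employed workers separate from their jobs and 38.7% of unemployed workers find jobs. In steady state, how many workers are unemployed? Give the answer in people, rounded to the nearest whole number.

About 1,948 are unemployed in steady state.

Steady-state unemployment rate u* = s/(s+f) = 1.68/(1.68+38.7) = 0.041605.
Unemployed = u* × labor force = 0.041605 × 46,815 ≈ 1,948.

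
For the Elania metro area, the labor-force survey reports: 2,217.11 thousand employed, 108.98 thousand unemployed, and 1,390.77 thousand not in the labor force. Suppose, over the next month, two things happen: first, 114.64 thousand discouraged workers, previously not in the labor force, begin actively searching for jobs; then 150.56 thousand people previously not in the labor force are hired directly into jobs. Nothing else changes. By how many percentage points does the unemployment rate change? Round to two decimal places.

Initially, labor force = 2,217.11 + 108.98 = 2,326.09 thousand, so u = 108.98/2,326.09 = 4.69%.
After the first change, unemployed and labor force both rise by 114.64 → E = 2,217.11, U = 223.62, labor force = 2,440.73 thousand.
After the second change, employed and labor force both rise by 150.56; unemployed unchanged → E = 2,367.67, U = 223.62, labor force = 2,591.29 thousand.
New unemployment rate = 223.62 / 2,591.29 = 8.63%.
Change = 8.63% − 4.69% = +3.94 percentage points.

The unemployment rate changes by +3.94 percentage points.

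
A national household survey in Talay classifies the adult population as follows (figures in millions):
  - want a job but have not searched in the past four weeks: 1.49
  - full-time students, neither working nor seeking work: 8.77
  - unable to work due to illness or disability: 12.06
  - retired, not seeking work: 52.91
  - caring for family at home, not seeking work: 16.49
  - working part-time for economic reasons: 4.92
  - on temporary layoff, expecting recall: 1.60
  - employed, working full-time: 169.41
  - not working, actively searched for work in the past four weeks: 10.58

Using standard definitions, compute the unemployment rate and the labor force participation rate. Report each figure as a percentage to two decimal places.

Employed = 4.92 + 169.41 = 174.33 million (anyone who worked, including part-time for economic reasons, counts as employed).
Unemployed = 1.60 + 10.58 = 12.18 million (jobless and actively searching, or on temporary layoff).
Labor force = 174.33 + 12.18 = 186.51 million.
Not in labor force = 1.49 + 8.77 + 12.06 + 52.91 + 16.49 = 91.72 million (those not working and not actively searching are outside the labor force — including those who want a job but have given up searching).
Civilian working-age population = 186.51 + 91.72 = 278.23 million.
Unemployment rate = 12.18 / 186.51 = 6.53%.
Labor force participation rate = 186.51 / 278.23 = 67.03%.

Unemployment rate ≈ 6.53%; labor force participation rate ≈ 67.03%.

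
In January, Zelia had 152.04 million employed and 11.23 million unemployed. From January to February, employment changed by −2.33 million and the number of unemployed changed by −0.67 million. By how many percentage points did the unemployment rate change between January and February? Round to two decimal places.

January: labor force = 152.04 + 11.23 = 163.27; u = 11.23/163.27 = 6.88%.
February: labor force = 149.71 + 10.56 = 160.27; u = 10.56/160.27 = 6.59%.
Change = 6.59% − 6.88% = −0.29 pp.

The unemployment rate changed by −0.29 percentage points.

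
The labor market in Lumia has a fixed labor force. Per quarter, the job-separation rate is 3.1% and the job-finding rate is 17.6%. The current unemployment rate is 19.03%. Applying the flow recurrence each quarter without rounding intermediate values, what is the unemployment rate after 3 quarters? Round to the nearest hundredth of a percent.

Unemployment rate after three quarters ≈ 17.00%.

With a fixed labor force, u_{t+1} = u_t + s·(1−u_t) − f·u_t = u_t·(1−s−f) + s.
Here 1−s−f = 0.793 and s = 0.031.
u_1 = 0.190300 × 0.793 + 0.031 = 0.181908.
u_2 = 0.181908 × 0.793 + 0.031 = 0.175253.
u_3 = 0.175253 × 0.793 + 0.031 = 0.169976.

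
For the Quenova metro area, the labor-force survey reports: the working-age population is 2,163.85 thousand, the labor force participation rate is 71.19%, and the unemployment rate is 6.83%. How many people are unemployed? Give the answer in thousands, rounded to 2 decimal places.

Labor force = 0.7119 × 2,163.85 = 1,540.44 thousand.
Unemployed = 0.0683 × 1,540.44 ≈ 105.21 thousand.

About 105.21 thousand are unemployed.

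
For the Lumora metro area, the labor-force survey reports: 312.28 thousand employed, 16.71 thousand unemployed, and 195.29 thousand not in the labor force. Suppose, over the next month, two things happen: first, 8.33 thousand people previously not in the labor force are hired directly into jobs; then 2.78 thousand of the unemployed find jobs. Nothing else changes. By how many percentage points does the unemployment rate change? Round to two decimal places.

Initially, labor force = 312.28 + 16.71 = 328.99 thousand, so u = 16.71/328.99 = 5.08%.
After the first change, employed and labor force both rise by 8.33; unemployed unchanged → E = 320.61, U = 16.71, labor force = 337.32 thousand.
After the second change, unemployed falls and employed rises by 2.78; labor force unchanged → E = 323.39, U = 13.93, labor force = 337.32 thousand.
New unemployment rate = 13.93 / 337.32 = 4.13%.
Change = 4.13% − 5.08% = −0.95 percentage points.

The unemployment rate changes by −0.95 percentage points.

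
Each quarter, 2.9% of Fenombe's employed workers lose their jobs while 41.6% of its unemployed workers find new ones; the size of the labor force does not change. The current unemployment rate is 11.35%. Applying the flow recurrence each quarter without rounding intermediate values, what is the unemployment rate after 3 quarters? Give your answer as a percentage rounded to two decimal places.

Unemployment rate after three quarters ≈ 7.34%.

With a fixed labor force, u_{t+1} = u_t + s·(1−u_t) − f·u_t = u_t·(1−s−f) + s.
Here 1−s−f = 0.555 and s = 0.029.
u_1 = 0.113500 × 0.555 + 0.029 = 0.091993.
u_2 = 0.091993 × 0.555 + 0.029 = 0.080056.
u_3 = 0.080056 × 0.555 + 0.029 = 0.073431.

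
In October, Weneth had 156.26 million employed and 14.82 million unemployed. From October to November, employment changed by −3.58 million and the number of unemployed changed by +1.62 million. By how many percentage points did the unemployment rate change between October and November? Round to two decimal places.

The unemployment rate changed by +1.06 percentage points.

October: labor force = 156.26 + 14.82 = 171.08; u = 14.82/171.08 = 8.66%.
November: labor force = 152.68 + 16.44 = 169.12; u = 16.44/169.12 = 9.72%.
Change = 9.72% − 8.66% = +1.06 pp.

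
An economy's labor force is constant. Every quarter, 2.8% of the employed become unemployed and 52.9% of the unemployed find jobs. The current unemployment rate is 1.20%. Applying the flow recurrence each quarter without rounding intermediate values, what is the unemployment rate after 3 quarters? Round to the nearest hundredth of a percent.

Unemployment rate after three quarters ≈ 4.69%.

With a fixed labor force, u_{t+1} = u_t + s·(1−u_t) − f·u_t = u_t·(1−s−f) + s.
Here 1−s−f = 0.443 and s = 0.028.
u_1 = 0.012000 × 0.443 + 0.028 = 0.033316.
u_2 = 0.033316 × 0.443 + 0.028 = 0.042759.
u_3 = 0.042759 × 0.443 + 0.028 = 0.046942.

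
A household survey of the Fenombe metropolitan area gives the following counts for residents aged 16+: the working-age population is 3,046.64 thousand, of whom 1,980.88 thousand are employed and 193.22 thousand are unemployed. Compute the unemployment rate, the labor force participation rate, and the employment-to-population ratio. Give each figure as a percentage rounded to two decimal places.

Labor force = employed + unemployed = 1,980.88 + 193.22 = 2,174.10 thousand.
Unemployment rate = 193.22 / 2,174.10 = 8.89%.
Labor force participation rate = 2,174.10 / 3,046.64 = 71.36%.
Employment-population ratio = 1,980.88 / 3,046.64 = 65.02%.

Unemployment rate ≈ 8.89%; labor force participation rate ≈ 71.36%; employment-population ratio ≈ 65.02%.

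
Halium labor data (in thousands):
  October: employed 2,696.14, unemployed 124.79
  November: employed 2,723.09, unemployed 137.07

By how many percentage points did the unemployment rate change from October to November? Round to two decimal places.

The unemployment rate changed by +0.37 percentage points.

October: labor force = 2,696.14 + 124.79 = 2,820.93; u = 124.79/2,820.93 = 4.42%.
November: labor force = 2,723.09 + 137.07 = 2,860.16; u = 137.07/2,860.16 = 4.79%.
Change = 4.79% − 4.42% = +0.37 pp.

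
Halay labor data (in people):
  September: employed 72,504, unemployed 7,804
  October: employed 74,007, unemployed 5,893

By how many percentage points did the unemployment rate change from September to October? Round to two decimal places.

The unemployment rate changed by −2.34 percentage points.

September: labor force = 72,504 + 7,804 = 80,308; u = 7,804/80,308 = 9.72%.
October: labor force = 74,007 + 5,893 = 79,900; u = 5,893/79,900 = 7.38%.
Change = 7.38% − 9.72% = −2.34 pp.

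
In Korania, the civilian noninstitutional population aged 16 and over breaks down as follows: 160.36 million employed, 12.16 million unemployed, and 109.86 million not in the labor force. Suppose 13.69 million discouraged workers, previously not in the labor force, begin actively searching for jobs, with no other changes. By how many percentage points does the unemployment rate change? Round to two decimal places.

Initially, labor force = 160.36 + 12.16 = 172.52 million, so u = 12.16/172.52 = 7.05%.
After the change, unemployed and labor force both rise by 13.69 → E = 160.36, U = 25.85, labor force = 186.21 million.
New unemployment rate = 25.85 / 186.21 = 13.88%.
Change = 13.88% − 7.05% = +6.83 percentage points.

The unemployment rate changes by +6.83 percentage points.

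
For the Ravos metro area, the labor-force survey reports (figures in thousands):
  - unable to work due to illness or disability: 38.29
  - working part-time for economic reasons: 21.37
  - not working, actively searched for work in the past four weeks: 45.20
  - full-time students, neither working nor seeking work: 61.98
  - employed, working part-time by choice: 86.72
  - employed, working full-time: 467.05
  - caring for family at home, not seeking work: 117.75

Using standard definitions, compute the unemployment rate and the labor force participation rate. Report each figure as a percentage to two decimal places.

Unemployment rate ≈ 7.29%; labor force participation rate ≈ 73.99%.

Employed = 21.37 + 86.72 + 467.05 = 575.14 thousand (anyone who worked, including part-time for economic reasons, counts as employed).
Unemployed = 45.20 thousand.
Labor force = 575.14 + 45.20 = 620.34 thousand.
Not in labor force = 38.29 + 61.98 + 117.75 = 218.02 thousand (those not working and not actively searching are outside the labor force).
Civilian working-age population = 620.34 + 218.02 = 838.36 thousand.
Unemployment rate = 45.20 / 620.34 = 7.29%.
Labor force participation rate = 620.34 / 838.36 = 73.99%.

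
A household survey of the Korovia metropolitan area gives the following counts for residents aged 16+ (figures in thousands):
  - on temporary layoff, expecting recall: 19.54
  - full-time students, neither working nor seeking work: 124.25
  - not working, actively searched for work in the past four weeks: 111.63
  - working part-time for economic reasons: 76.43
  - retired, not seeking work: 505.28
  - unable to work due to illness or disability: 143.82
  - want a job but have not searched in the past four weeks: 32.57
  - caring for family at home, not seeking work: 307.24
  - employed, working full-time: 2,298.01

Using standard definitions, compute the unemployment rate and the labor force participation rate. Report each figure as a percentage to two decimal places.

Employed = 76.43 + 2,298.01 = 2,374.44 thousand (anyone who worked, including part-time for economic reasons, counts as employed).
Unemployed = 19.54 + 111.63 = 131.17 thousand (jobless and actively searching, or on temporary layoff).
Labor force = 2,374.44 + 131.17 = 2,505.61 thousand.
Not in labor force = 124.25 + 505.28 + 143.82 + 32.57 + 307.24 = 1,113.16 thousand (those not working and not actively searching are outside the labor force — including those who want a job but have given up searching).
Civilian working-age population = 2,505.61 + 1,113.16 = 3,618.77 thousand.
Unemployment rate = 131.17 / 2,505.61 = 5.24%.
Labor force participation rate = 2,505.61 / 3,618.77 = 69.24%.

Unemployment rate ≈ 5.24%; labor force participation rate ≈ 69.24%.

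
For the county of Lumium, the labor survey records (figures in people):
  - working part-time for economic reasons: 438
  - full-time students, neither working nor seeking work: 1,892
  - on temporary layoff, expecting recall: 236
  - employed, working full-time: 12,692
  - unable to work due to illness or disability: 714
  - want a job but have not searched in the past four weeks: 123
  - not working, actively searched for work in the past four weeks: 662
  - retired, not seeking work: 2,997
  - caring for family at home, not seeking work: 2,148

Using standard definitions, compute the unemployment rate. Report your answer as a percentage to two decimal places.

Employed = 438 + 12,692 = 13,130 (anyone who worked, including part-time for economic reasons, counts as employed).
Unemployed = 236 + 662 = 898 (jobless and actively searching, or on temporary layoff).
Labor force = 13,130 + 898 = 14,028.
Unemployment rate = 898 / 14,028 = 6.40%.

Unemployment rate ≈ 6.40%.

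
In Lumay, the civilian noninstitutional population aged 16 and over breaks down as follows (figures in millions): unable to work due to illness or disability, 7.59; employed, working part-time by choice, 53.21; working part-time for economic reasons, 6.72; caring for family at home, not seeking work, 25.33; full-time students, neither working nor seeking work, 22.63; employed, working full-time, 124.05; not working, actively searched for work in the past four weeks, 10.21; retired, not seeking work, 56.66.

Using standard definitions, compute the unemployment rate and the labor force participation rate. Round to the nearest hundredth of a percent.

Employed = 53.21 + 6.72 + 124.05 = 183.98 million (anyone who worked, including part-time for economic reasons, counts as employed).
Unemployed = 10.21 million.
Labor force = 183.98 + 10.21 = 194.19 million.
Not in labor force = 7.59 + 25.33 + 22.63 + 56.66 = 112.21 million (those not working and not actively searching are outside the labor force).
Civilian working-age population = 194.19 + 112.21 = 306.40 million.
Unemployment rate = 10.21 / 194.19 = 5.26%.
Labor force participation rate = 194.19 / 306.40 = 63.38%.

Unemployment rate ≈ 5.26%; labor force participation rate ≈ 63.38%.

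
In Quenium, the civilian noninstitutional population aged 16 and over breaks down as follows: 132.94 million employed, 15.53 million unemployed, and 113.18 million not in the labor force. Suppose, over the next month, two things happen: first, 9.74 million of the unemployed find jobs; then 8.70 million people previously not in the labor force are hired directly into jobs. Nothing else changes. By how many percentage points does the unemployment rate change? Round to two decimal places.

Initially, labor force = 132.94 + 15.53 = 148.47 million, so u = 15.53/148.47 = 10.46%.
After the first change, unemployed falls and employed rises by 9.74; labor force unchanged → E = 142.68, U = 5.79, labor force = 148.47 million.
After the second change, employed and labor force both rise by 8.70; unemployed unchanged → E = 151.38, U = 5.79, labor force = 157.17 million.
New unemployment rate = 5.79 / 157.17 = 3.68%.
Change = 3.68% − 10.46% = −6.78 percentage points.

The unemployment rate changes by −6.78 percentage points.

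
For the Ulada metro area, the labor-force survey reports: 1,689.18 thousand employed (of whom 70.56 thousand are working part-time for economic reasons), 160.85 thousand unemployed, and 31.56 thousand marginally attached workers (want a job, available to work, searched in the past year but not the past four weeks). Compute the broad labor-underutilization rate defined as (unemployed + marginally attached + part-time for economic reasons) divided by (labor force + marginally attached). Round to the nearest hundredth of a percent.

Labor force = 1,689.18 + 160.85 = 1,850.03 thousand.
Numerator = 160.85 + 31.56 + 70.56 = 262.97 thousand.
Denominator = 1,850.03 + 31.56 = 1,881.59 thousand.
Broad rate = 262.97 / 1,881.59 = 13.98%.

Broad underutilization rate ≈ 13.98%.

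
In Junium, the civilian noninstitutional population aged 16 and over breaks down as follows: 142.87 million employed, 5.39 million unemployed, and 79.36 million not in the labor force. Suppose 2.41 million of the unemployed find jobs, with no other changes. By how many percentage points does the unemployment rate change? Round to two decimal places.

Initially, labor force = 142.87 + 5.39 = 148.26 million, so u = 5.39/148.26 = 3.64%.
After the change, unemployed falls and employed rises by 2.41; labor force unchanged → E = 145.28, U = 2.98, labor force = 148.26 million.
New unemployment rate = 2.98 / 148.26 = 2.01%.
Change = 2.01% − 3.64% = −1.63 percentage points.

The unemployment rate changes by −1.63 percentage points.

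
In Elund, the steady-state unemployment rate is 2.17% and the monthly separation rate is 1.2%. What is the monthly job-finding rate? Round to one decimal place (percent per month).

Job-finding rate ≈ 54.1% per month.

From u* = s/(s+f): f = s·(1−u)/u.
f = 1.2 × (1 − 0.0217) / 0.0217 = 1.1740 / 0.0217 ≈ 54.1% per month.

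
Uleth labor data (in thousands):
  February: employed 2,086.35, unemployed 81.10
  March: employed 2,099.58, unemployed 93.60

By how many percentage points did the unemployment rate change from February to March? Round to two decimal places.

The unemployment rate changed by +0.53 percentage points.

February: labor force = 2,086.35 + 81.10 = 2,167.45; u = 81.10/2,167.45 = 3.74%.
March: labor force = 2,099.58 + 93.60 = 2,193.18; u = 93.60/2,193.18 = 4.27%.
Change = 4.27% − 3.74% = +0.53 pp.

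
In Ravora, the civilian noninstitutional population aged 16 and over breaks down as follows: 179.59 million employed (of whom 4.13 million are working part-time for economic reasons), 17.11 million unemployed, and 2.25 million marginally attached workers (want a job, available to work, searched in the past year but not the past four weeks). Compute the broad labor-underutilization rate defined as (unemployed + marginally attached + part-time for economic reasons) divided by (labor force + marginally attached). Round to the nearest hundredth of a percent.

Labor force = 179.59 + 17.11 = 196.70 million.
Numerator = 17.11 + 2.25 + 4.13 = 23.49 million.
Denominator = 196.70 + 2.25 = 198.95 million.
Broad rate = 23.49 / 198.95 = 11.81%.

Broad underutilization rate ≈ 11.81%.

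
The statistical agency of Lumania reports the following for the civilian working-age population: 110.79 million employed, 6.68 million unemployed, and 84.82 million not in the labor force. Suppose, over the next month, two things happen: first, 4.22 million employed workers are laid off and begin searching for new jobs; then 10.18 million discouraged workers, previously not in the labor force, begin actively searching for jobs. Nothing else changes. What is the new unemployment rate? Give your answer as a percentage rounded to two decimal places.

Initially, labor force = 110.79 + 6.68 = 117.47 million, so u = 6.68/117.47 = 5.69%.
After the first change, employed falls and unemployed rises by 4.22; labor force unchanged → E = 106.57, U = 10.90, labor force = 117.47 million.
After the second change, unemployed and labor force both rise by 10.18 → E = 106.57, U = 21.08, labor force = 127.65 million.
New unemployment rate = 21.08 / 127.65 = 16.51%.

New unemployment rate ≈ 16.51%.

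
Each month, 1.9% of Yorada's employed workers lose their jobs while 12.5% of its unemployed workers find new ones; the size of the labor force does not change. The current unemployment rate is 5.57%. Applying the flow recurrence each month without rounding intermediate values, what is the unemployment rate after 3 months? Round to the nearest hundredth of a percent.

With a fixed labor force, u_{t+1} = u_t + s·(1−u_t) − f·u_t = u_t·(1−s−f) + s.
Here 1−s−f = 0.856 and s = 0.019.
u_1 = 0.055700 × 0.856 + 0.019 = 0.066679.
u_2 = 0.066679 × 0.856 + 0.019 = 0.076077.
u_3 = 0.076077 × 0.856 + 0.019 = 0.084122.

Unemployment rate after three months ≈ 8.41%.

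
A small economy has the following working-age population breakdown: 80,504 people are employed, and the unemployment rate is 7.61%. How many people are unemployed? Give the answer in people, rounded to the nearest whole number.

Let U be the number unemployed. The labor force is E + U, and U/(E+U) = 0.0761.
So U = 0.0761 × 80,504 / (1 − 0.0761) = 6126.35 / 0.9239 ≈ 6,631.

About 6,631 are unemployed.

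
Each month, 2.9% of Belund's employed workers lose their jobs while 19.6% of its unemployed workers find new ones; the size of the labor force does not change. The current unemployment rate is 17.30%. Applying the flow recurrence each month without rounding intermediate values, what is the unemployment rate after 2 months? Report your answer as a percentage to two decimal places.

With a fixed labor force, u_{t+1} = u_t + s·(1−u_t) − f·u_t = u_t·(1−s−f) + s.
Here 1−s−f = 0.775 and s = 0.029.
u_1 = 0.173000 × 0.775 + 0.029 = 0.163075.
u_2 = 0.163075 × 0.775 + 0.029 = 0.155383.

Unemployment rate after two months ≈ 15.54%.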